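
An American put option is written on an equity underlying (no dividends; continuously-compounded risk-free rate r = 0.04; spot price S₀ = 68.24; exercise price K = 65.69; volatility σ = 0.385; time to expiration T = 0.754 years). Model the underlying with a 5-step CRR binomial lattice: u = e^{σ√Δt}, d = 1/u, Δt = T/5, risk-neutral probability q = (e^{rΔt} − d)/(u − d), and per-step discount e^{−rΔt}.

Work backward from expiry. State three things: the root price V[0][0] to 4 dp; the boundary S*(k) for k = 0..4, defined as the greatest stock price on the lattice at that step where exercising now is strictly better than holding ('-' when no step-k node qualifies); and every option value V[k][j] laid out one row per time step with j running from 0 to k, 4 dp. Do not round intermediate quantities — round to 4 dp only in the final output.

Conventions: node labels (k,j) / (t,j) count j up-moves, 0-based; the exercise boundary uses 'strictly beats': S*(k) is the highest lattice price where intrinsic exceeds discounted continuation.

params: Δt=0.15080 u=1.16126 d=0.86113 q=0.48285 e^(-rΔt)=0.99399
t_5 payoffs: 33.3761 22.1138 6.9263 0.0000 0.0000 0.0000
t_4: node(4,0) S=37.5248 payoff=28.1652 vs cont=27.7701 → 28.1652 [stop]  node(4,1) S=50.6033 payoff=15.0867 vs cont=14.6916 → 15.0867 [stop]  node(4,2) S=68.2400 payoff=0.0000 vs cont=3.5604 → 3.5604 [wait]  node(4,3) S=92.0236 payoff=0.0000 vs cont=0.0000 → 0.0000 [wait]  node(4,4) S=124.0964 payoff=0.0000 vs cont=0.0000 → 0.0000 [wait]  ⇒ S*(4)=50.6033
t_3: node(3,0) S=43.5762 payoff=22.1138 vs cont=21.7188 → 22.1138 [stop]  node(3,1) S=58.7637 payoff=6.9263 vs cont=9.4639 → 9.4639 [wait]  node(3,2) S=79.2445 payoff=0.0000 vs cont=1.8302 → 1.8302 [wait]  node(3,3) S=106.8634 payoff=0.0000 vs cont=0.0000 → 0.0000 [wait]  ⇒ S*(3)=43.5762
t_2: node(2,0) S=50.6033 payoff=15.0867 vs cont=15.9096 → 15.9096 [wait]  node(2,1) S=68.2400 payoff=0.0000 vs cont=5.7432 → 5.7432 [wait]  node(2,2) S=92.0236 payoff=0.0000 vs cont=0.9408 → 0.9408 [wait]  ⇒ S*(2)=-
t_1: node(1,0) S=58.7637 payoff=6.9263 vs cont=10.9346 → 10.9346 [wait]  node(1,1) S=79.2445 payoff=0.0000 vs cont=3.4038 → 3.4038 [wait]  ⇒ S*(1)=-
t_0: node(0,0) S=68.2400 payoff=0.0000 vs cont=7.2544 → 7.2544 [wait]  ⇒ S*(0)=-

price = 7.2544
boundary = - - - 43.5762 50.6033
tree:
7.2544
10.9346 3.4038
15.9096 5.7432 0.9408
22.1138 9.4639 1.8302 0.0000
28.1652 15.0867 3.5604 0.0000 0.0000
33.3761 22.1138 6.9263 0.0000 0.0000 0.0000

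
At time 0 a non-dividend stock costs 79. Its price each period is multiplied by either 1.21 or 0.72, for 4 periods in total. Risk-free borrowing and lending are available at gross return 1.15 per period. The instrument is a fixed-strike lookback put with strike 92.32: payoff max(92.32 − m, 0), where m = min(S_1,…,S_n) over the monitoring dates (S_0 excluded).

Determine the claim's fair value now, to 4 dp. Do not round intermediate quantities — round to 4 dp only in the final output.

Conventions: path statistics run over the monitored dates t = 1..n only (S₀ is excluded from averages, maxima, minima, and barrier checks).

price = 5.0048

No-arbitrage gives p* = (R−d)/(u−d) = 0.8776: enumerate every path, weight its payoff by its p*-probability, and discount by R^4.
Enumerate all 2^4 = 16 price paths (U = up ×1.21, D = down ×0.72); each path with k up-moves has probability p*^k·(1−p*)^(4−k).
DDDD: m=21.2303, payoff=71.0897, prob=0.000225
UDDD: m=35.6788, payoff=56.6412, prob=0.001611
DUDD: m=35.6788, payoff=56.6412, prob=0.001611
UUDD: m=59.9602, payoff=32.3598, prob=0.011547
DDUD: m=35.6788, payoff=56.6412, prob=0.001611
UDUD: m=59.9602, payoff=32.3598, prob=0.011547
DUUD: m=56.8800, payoff=35.4400, prob=0.011547
UUUD: m=95.5900, payoff=0.0000, prob=0.082751
DDDU: m=29.4866, payoff=62.8334, prob=0.001611
UDDU: m=49.5539, payoff=42.7661, prob=0.011547
DUDU: m=49.5539, payoff=42.7661, prob=0.011547
UUDU: m=83.2780, payoff=9.0420, prob=0.082751
DDUU: m=40.9536, payoff=51.3664, prob=0.011547
UDUU: m=68.8248, payoff=23.4952, prob=0.082751
DUUU: m=56.8800, payoff=35.4400, prob=0.082751
UUUU: m=95.5900, payoff=0.0000, prob=0.593048
Price = Σ prob·payoff / R^4 = 8.753382 / 1.749006 = 5.0048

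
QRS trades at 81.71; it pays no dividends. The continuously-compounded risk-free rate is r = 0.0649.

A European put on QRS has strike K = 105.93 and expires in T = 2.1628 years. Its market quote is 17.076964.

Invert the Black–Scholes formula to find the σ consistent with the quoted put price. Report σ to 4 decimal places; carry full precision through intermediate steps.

At σ = 0.2199 the Black–Scholes value reproduces the quote:
σ√T = 0.2199·√2.1628 = 0.323395
d₁ = (ln(S/K) + (r+σ²/2)T) / (σ√T) = (ln(81.71/105.93) + (0.0649+0.2199²/2)·2.1628) / 0.323395 = (-0.259602 + 0.192658) / 0.323395 = -0.207004
d₂ = d₁ − σ√T = -0.207004 − 0.323395 = -0.530399
e^{−rT} = 0.869040
N(−d₁) = 0.581997,  N(−d₂) = 0.702082
V = K·e^{−rT}·N(−d₂) − S·N(−d₁) = 64.631921 − 47.554957 = 17.076964 (the observed quote) — the price is monotone increasing in volatility, hence this σ is the only solution

sigma = 0.2199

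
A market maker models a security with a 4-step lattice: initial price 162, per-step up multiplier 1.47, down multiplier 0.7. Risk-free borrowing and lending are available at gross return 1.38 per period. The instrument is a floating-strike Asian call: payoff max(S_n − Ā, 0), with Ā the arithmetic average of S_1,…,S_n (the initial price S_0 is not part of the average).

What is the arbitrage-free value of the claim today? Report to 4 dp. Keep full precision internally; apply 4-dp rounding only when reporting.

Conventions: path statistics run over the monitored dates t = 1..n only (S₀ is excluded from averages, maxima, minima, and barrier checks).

No-arbitrage gives p* = (R−d)/(u−d) = 0.8831: enumerate every path, weight its payoff by its p*-probability, and discount by R^4.
Enumerate all 2^4 = 16 price paths (U = up ×1.47, D = down ×0.7); each path with k up-moves has probability p*^k·(1−p*)^(4−k).
DDDD: Ā=71.8106, payoff=0.0000, prob=0.000187
UDDD: Ā=150.8022, payoff=0.0000, prob=0.001410
DUDD: Ā=119.6172, payoff=0.0000, prob=0.001410
UUDD: Ā=251.1960, payoff=0.0000, prob=0.010655
DDUD: Ā=97.7877, payoff=0.0000, prob=0.001410
UDUD: Ā=205.3541, payoff=0.0000, prob=0.010655
DUUD: Ā=174.1691, payoff=0.0000, prob=0.010655
UUUD: Ā=365.7551, payoff=0.0000, prob=0.080502
DDDU: Ā=82.5070, payoff=0.0000, prob=0.001410
UDDU: Ā=173.2647, payoff=0.0000, prob=0.010655
DUDU: Ā=142.0797, payoff=29.4525, prob=0.010655
UUDU: Ā=298.3674, payoff=61.8503, prob=0.080502
DDUU: Ā=120.2502, payoff=51.2820, prob=0.010655
UDUU: Ā=252.5254, payoff=107.6923, prob=0.080502
DUUU: Ā=221.3404, payoff=138.8773, prob=0.080502
UUUU: Ā=464.8149, payoff=291.6423, prob=0.608237
Price = Σ prob·payoff / R^4 = 203.076174 / 3.626739 = 55.9941

price = 55.9941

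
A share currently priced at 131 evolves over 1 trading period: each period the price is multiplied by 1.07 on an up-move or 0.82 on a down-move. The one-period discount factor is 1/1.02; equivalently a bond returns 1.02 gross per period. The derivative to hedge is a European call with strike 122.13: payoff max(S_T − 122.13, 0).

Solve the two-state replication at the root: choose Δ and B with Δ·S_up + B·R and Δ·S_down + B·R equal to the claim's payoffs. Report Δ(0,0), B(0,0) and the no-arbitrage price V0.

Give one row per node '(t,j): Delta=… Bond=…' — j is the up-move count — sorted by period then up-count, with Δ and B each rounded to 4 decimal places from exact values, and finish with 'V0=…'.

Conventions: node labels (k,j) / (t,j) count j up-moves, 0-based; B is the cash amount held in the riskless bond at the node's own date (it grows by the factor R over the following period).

(0,0): Delta=0.5508 Bond=-58.0110
V0=14.1490

Risk-neutral probability p* = (R−d)/(u−d) = (1.02−0.82)/(1.07−0.82) = 0.8000.
Expiry values: V(1,0)=0.0000, V(1,1)=18.0400
(0,0): S=131.0000. Δ = (V_up−V_dn)/(S_up−S_dn) = (18.0400−0.0000)/(140.1700−107.4200) = 0.5508. V = [p*·18.0400 + (1−p*)·0.0000]/1.02 = 14.1490. B = V − Δ·S = -58.0110.
As a check, the time-0 holding Δ(0,0)·S0 + B(0,0) comes to 14.1490 — exactly V0.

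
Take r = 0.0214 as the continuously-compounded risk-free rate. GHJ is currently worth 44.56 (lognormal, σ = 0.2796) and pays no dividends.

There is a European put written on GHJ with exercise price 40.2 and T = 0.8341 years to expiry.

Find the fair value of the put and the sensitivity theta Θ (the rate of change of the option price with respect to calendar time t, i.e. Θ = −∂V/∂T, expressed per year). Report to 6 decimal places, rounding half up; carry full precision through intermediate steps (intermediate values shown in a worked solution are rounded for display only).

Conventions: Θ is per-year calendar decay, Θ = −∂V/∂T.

σ√T = 0.2796·√0.8341 = 0.255356
d₁ = (ln(S/K) + (r+σ²/2)T) / (σ√T) = (ln(44.56/40.2) + (0.0214+0.2796²/2)·0.8341) / 0.255356 = (0.102970 + 0.050453) / 0.255356 = 0.600819
d₂ = d₁ − σ√T = 0.600819 − 0.255356 = 0.345463
e^{−rT} = 0.982309
N(−d₁) = 0.273980,  N(−d₂) = 0.364873
Put price V = K·e^{−rT}·N(−d₂) − S·N(−d₁) = 14.408412 − 12.208566 = 2.199846
φ(d₁) = (1/√(2π))·e^{−d₁²/2} = 0.333061
Θ = −S·φ(d₁)·σ/(2√T) + r·K·e^{−rT}·N(−d₂) = −2.271783 + 0.308340 = -1.963443

price = 2.199846
Θ = -1.963443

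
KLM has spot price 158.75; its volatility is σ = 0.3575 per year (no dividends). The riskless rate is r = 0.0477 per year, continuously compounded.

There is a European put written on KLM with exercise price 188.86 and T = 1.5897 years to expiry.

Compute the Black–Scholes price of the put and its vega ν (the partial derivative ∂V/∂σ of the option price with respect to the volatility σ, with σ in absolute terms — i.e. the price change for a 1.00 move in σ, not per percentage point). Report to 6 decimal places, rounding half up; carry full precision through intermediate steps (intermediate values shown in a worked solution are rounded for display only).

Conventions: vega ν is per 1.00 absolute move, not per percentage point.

price = 38.607153
ν = 79.848440

σ√T = 0.3575·√1.5897 = 0.450748
d₁ = (ln(S/K) + (r+σ²/2)T) / (σ√T) = (ln(158.75/188.86) + (0.0477+0.3575²/2)·1.5897) / 0.450748 = (-0.173675 + 0.177415) / 0.450748 = 0.008298
d₂ = d₁ − σ√T = 0.008298 − 0.450748 = -0.442450
e^{−rT} = 0.926975
N(−d₁) = 0.496690,  N(−d₂) = 0.670918
Put price V = K·e^{−rT}·N(−d₂) − S·N(−d₁) = 117.456654 − 78.849502 = 38.607153
φ(d₁) = (1/√(2π))·e^{−d₁²/2} = 0.398929
ν = S·φ(d₁)·√T = 79.848440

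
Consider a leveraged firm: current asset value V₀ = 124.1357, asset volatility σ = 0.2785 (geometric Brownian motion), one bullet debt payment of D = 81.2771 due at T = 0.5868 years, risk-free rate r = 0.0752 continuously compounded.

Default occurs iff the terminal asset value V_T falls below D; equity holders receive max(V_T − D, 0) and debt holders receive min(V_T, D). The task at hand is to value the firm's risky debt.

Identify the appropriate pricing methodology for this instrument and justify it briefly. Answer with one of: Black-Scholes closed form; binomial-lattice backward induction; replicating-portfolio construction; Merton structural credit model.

framework: Merton structural credit model

Key observation: a levered firm with one bullet debt due at 0.5868 years is the canonical structural-credit setup: equity is a call on the firm's assets struck at the face value.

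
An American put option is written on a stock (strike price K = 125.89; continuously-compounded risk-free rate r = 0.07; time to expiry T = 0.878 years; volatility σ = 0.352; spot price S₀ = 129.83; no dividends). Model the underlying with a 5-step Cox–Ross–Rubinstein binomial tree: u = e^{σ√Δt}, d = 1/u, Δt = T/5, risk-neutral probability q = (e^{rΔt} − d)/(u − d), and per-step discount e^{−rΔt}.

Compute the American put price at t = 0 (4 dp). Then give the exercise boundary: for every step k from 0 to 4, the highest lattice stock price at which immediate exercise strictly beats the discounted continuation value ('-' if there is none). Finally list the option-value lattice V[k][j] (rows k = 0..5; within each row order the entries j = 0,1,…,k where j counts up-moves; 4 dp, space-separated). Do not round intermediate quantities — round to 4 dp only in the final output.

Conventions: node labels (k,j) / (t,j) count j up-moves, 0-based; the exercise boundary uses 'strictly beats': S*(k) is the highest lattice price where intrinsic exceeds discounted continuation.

Δt=0.17560, u=1.15894, d=0.86286, q=0.50496, disc=e^(-rΔt)=0.98778
k=5 terminal: V=max(K-S,0) → 63.7926 42.4846 13.8651 0.0000 0.0000 0.0000
k=4: j=0 S=71.9671 intr=53.9229 cont=52.3850 V=53.9229[EX]; j=1 S=96.6617 intr=29.2283 cont=27.6903 V=29.2283[EX]; j=2 S=129.8300 intr=0.0000 cont=6.7799 V=6.7799[hold]; j=3 S=174.3796 intr=0.0000 cont=0.0000 V=0.0000[hold]; j=4 S=234.2159 intr=0.0000 cont=0.0000 V=0.0000[hold]  S*(4)=96.6617
k=3: j=0 S=83.4054 intr=42.4846 cont=40.9467 V=42.4846[EX]; j=1 S=112.0249 intr=13.8651 cont=17.6741 V=17.6741[hold]; j=2 S=150.4650 intr=0.0000 cont=3.3153 V=3.3153[hold]; j=3 S=202.0952 intr=0.0000 cont=0.0000 V=0.0000[hold]  S*(3)=83.4054
k=2: j=0 S=96.6617 intr=29.2283 cont=29.5903 V=29.5903[hold]; j=1 S=129.8300 intr=0.0000 cont=10.2961 V=10.2961[hold]; j=2 S=174.3796 intr=0.0000 cont=1.6211 V=1.6211[hold]  S*(2)=-
k=1: j=0 S=112.0249 intr=13.8651 cont=19.6050 V=19.6050[hold]; j=1 S=150.4650 intr=0.0000 cont=5.8433 V=5.8433[hold]  S*(1)=-
k=0: j=0 S=129.8300 intr=0.0000 cont=12.5012 V=12.5012[hold]  S*(0)=-

price = 12.5012
boundary = - - - 83.4054 96.6617
tree:
12.5012
19.6050 5.8433
29.5903 10.2961 1.6211
42.4846 17.6741 3.3153 0.0000
53.9229 29.2283 6.7799 0.0000 0.0000
63.7926 42.4846 13.8651 0.0000 0.0000 0.0000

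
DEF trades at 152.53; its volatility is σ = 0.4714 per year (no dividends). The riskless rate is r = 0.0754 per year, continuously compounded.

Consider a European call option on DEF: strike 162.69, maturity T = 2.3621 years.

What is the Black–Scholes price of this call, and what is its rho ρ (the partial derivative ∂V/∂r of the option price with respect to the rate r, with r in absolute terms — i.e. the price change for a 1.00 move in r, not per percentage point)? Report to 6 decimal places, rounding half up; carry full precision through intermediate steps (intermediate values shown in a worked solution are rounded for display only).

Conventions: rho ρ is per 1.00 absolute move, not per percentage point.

price = 49.493827
ρ = 134.625915

σ√T = 0.4714·√2.3621 = 0.724501
d₁ = (ln(S/K) + (r+σ²/2)T) / (σ√T) = (ln(152.53/162.69) + (0.0754+0.4714²/2)·2.3621) / 0.724501 = (-0.064485 + 0.440553) / 0.724501 = 0.519072
d₂ = d₁ − σ√T = 0.519072 − 0.724501 = -0.205429
e^{−rT} = 0.836857
N(d₁) = 0.698145,  N(d₂) = 0.418618
Call price V = S·N(d₁) − K·e^{−rT}·N(d₂) = 106.487991 − 56.994164 = 49.493827
ρ = K·T·e^{−rT}·N(d₂) = 134.625915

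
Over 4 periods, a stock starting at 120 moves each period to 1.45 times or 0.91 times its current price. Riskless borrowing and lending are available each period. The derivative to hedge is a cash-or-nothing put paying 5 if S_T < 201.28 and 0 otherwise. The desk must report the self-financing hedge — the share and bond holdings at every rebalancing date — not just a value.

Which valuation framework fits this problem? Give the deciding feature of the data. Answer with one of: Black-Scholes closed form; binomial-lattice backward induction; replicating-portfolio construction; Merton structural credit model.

Key observation: the task asks for the hedge itself — share and bond holdings at every node of the 4-period tree on spot 120 with factors 1.45/0.91 — which is exactly what the replicating-portfolio construction produces.

framework: replicating-portfolio construction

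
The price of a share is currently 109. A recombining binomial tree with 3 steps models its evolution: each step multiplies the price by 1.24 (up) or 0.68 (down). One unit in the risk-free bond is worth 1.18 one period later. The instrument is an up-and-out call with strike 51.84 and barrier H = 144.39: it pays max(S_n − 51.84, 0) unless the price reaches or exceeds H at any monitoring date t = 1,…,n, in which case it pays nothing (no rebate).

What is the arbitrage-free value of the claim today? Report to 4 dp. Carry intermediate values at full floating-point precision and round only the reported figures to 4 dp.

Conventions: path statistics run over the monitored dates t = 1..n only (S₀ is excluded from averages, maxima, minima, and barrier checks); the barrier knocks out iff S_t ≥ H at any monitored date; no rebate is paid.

price = 6.6588

Under the martingale measure an up-move has probability p* = 0.8929; value the claim as the probability-weighted average of per-path payoffs, discounted 3 periods at R = 1.18.
Enumerate all 2^3 = 8 price paths (U = up ×1.24, D = down ×0.68); each path with k up-moves has probability p*^k·(1−p*)^(3−k).
DDD: M=74.1200, payoff=0.0000, prob=0.001230
UDD: M=135.1600, payoff=10.6580, prob=0.010250
DUD: M=91.9088, payoff=10.6580, prob=0.010250
UUD: M=167.5984, payoff=0.0000, prob=0.085414
DDU: M=74.1200, payoff=10.6580, prob=0.010250
UDU: M=135.1600, payoff=62.1269, prob=0.085414
DUU: M=113.9669, payoff=62.1269, prob=0.085414
UUU: M=207.8220, payoff=0.0000, prob=0.711780
Price = Σ prob·payoff / R^3 = 10.940691 / 1.643032 = 6.6588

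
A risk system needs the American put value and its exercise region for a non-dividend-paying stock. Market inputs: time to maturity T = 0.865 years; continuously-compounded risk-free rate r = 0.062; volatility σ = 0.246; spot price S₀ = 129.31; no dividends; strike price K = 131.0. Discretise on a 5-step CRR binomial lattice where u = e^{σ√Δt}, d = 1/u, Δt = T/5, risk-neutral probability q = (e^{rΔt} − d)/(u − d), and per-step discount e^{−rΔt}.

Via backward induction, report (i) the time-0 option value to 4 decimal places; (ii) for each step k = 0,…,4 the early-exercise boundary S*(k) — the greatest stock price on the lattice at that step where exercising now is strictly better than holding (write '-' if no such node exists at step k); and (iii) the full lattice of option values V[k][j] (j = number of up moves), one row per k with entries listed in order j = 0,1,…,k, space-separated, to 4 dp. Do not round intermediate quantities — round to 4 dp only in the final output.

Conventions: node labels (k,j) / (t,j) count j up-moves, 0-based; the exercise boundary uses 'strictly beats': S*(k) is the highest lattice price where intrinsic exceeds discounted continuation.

Δt=0.17300, u=1.10774, d=0.90274, q=0.52705, disc=e^(-rΔt)=0.98933
k=5 terminal: V=max(K-S,0) → 53.4738 35.8691 14.2665 0.0000 0.0000 0.0000
k=4: j=0 S=85.8786 intr=45.1214 cont=43.7238 V=45.1214[EX]; j=1 S=105.3801 intr=25.6199 cont=24.2223 V=25.6199[EX]; j=2 S=129.3100 intr=1.6900 cont=6.6754 V=6.6754[hold]; j=3 S=158.6740 intr=0.0000 cont=0.0000 V=0.0000[hold]; j=4 S=194.7059 intr=0.0000 cont=0.0000 V=0.0000[hold]  S*(4)=105.3801
k=3: j=0 S=95.1309 intr=35.8691 cont=34.4715 V=35.8691[EX]; j=1 S=116.7335 intr=14.2665 cont=15.4685 V=15.4685[hold]; j=2 S=143.2415 intr=0.0000 cont=3.1235 V=3.1235[hold]; j=3 S=175.7691 intr=0.0000 cont=0.0000 V=0.0000[hold]  S*(3)=95.1309
k=2: j=0 S=105.3801 intr=25.6199 cont=24.8490 V=25.6199[EX]; j=1 S=129.3100 intr=1.6900 cont=8.8665 V=8.8665[hold]; j=2 S=158.6740 intr=0.0000 cont=1.4615 V=1.4615[hold]  S*(2)=105.3801
k=1: j=0 S=116.7335 intr=14.2665 cont=16.6109 V=16.6109[hold]; j=1 S=143.2415 intr=0.0000 cont=4.9107 V=4.9107[hold]  S*(1)=-
k=0: j=0 S=129.3100 intr=1.6900 cont=10.3330 V=10.3330[hold]  S*(0)=-

price = 10.3330
boundary = - - 105.3801 95.1309 105.3801
tree:
10.3330
16.6109 4.9107
25.6199 8.8665 1.4615
35.8691 15.4685 3.1235 0.0000
45.1214 25.6199 6.6754 0.0000 0.0000
53.4738 35.8691 14.2665 0.0000 0.0000 0.0000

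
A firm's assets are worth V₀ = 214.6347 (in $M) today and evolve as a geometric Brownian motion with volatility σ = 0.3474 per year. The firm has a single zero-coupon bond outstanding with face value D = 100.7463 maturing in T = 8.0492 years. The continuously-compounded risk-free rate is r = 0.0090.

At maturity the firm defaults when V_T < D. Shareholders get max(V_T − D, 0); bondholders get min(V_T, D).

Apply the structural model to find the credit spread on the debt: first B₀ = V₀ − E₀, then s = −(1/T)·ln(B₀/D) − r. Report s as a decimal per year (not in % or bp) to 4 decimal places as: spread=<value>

spread=0.0209

Equity is a call on the firm's assets struck at D = 100.7463:
d₁ = [ln(V₀/D) + (r + σ²/2)T] / (σ√T)
   = [ln(214.6347/100.7463) + (0.0090 + 0.5·0.3474²)·8.0492] / (0.3474·√8.0492)
   = [0.756332 + 0.558159] / 0.985612 = 1.333679
d₂ = d₁ − σ√T = 1.333679 − 0.985612 = 0.348067
N(d₁) = 0.908845,  N(d₂) = 0.636105,  e^(−rT) = 0.930119
E₀ = V₀·N(d₁) − D·e^(−rT)·N(d₂)
   = 214.6347·0.908845 − 100.7463·0.930119·0.636105 = 135.462899
B₀ = V₀ − E₀ = 214.6347 − 135.462899 = 79.171801
spread = −(1/T)·ln(B₀/D) − r = −(1/8.0492)·ln(79.171801/100.7463) − 0.0090 = 0.02093904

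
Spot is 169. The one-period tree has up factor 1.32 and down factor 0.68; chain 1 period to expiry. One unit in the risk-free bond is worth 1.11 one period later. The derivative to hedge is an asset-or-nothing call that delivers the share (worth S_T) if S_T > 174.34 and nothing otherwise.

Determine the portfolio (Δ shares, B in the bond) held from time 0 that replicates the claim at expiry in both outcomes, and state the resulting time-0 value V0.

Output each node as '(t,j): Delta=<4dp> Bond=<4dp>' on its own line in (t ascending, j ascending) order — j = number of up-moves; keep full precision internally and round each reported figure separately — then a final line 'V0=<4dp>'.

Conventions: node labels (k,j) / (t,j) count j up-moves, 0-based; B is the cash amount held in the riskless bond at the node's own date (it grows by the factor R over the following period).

Since d<R<u, set p* = (R−d)/(u−d) = 0.6719; price each node as the discounted p*-expectation of its children.
Terminal payoffs: V(1,0)=0.0000, V(1,1)=223.0800
(0,0): S=169.0000. Δ = (V_up−V_dn)/(S_up−S_dn) = (223.0800−0.0000)/(223.0800−114.9200) = 2.0625. V = [p*·223.0800 + (1−p*)·0.0000]/1.11 = 135.0287. B = V − Δ·S = -213.5338.
Verification: the root portfolio costs Δ(0,0)·S0 + B(0,0) = 135.0287, matching V0.

(0,0): Delta=2.0625 Bond=-213.5338
V0=135.0287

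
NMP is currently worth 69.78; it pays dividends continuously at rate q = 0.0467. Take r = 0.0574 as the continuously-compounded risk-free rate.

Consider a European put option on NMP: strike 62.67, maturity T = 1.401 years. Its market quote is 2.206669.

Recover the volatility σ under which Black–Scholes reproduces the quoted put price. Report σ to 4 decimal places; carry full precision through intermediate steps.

At σ = 0.1764 the Black–Scholes value reproduces the quote:
σ√T = 0.1764·√1.401 = 0.208794
d₁ = (ln(S/K) + (r−q+σ²/2)T) / (σ√T) = (ln(69.78/62.67) + (0.0574−0.0467+0.1764²/2)·1.401) / 0.208794 = (0.107465 + 0.036788) / 0.208794 = 0.690886
d₂ = d₁ − σ√T = 0.690886 − 0.208794 = 0.482092
e^{−rT} = 0.922731
e^{−qT} = 0.936668
N(−d₁) = 0.244819,  N(−d₂) = 0.314870
V = K·e^{−rT}·N(−d₂) − S·e^{−qT}·N(−d₁) = 18.208180 − 16.001511 = 2.206669 (the observed quote) — the price is monotone increasing in volatility, hence this σ is the only solution

sigma = 0.1764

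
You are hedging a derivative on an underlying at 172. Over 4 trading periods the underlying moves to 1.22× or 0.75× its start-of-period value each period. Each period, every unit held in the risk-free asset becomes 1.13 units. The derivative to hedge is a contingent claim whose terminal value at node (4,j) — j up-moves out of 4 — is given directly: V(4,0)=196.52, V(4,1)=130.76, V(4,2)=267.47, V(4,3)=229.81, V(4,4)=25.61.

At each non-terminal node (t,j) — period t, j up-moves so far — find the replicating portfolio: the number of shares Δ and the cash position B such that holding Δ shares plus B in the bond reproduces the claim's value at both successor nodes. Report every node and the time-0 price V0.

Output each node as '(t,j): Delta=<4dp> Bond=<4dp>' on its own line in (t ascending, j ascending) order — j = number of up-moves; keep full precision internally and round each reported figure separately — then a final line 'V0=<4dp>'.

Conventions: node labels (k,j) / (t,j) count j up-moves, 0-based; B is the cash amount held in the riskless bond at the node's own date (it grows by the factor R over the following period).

Under the risk-neutral measure, an up-move has probability p* = (R−d)/(u−d) = 0.8085 and values discount at R = 1.13.
Payoffs at expiry: V(4,0)=196.5200, V(4,1)=130.7600, V(4,2)=267.4700, V(4,3)=229.8100, V(4,4)=25.6100
Node (3,0) S=72.5625: V=(p*·130.7600+(1−p*)·196.5200)/1.13=126.8605; Δ=(130.7600−196.5200)/(88.5263−54.4219)=-1.9282; B=V−Δ·S=266.7754
Node (3,1) S=118.0350: V=(p*·267.4700+(1−p*)·130.7600)/1.13=213.5323; Δ=(267.4700−130.7600)/(144.0027−88.5263)=2.4643; B=V−Δ·S=-77.3400
Node (3,2) S=192.0036: V=(p*·229.8100+(1−p*)·267.4700)/1.13=209.7535; Δ=(229.8100−267.4700)/(234.2444−144.0027)=-0.4173; B=V−Δ·S=289.8812
Node (3,3) S=312.3259: V=(p*·25.6100+(1−p*)·229.8100)/1.13=57.2674; Δ=(25.6100−229.8100)/(381.0375−234.2444)=-1.3911; B=V−Δ·S=491.7355
Node (2,0) S=96.7500: V=(p*·213.5323+(1−p*)·126.8605)/1.13=174.2793; Δ=(213.5323−126.8605)/(118.0350−72.5625)=1.9060; B=V−Δ·S=-10.1289
Node (2,1) S=157.3800: V=(p*·209.7535+(1−p*)·213.5323)/1.13=186.2629; Δ=(209.7535−213.5323)/(192.0036−118.0350)=-0.0511; B=V−Δ·S=194.3029
Node (2,2) S=256.0048: V=(p*·57.2674+(1−p*)·209.7535)/1.13=76.5193; Δ=(57.2674−209.7535)/(312.3259−192.0036)=-1.2673; B=V−Δ·S=400.9580
Node (1,0) S=129.0000: V=(p*·186.2629+(1−p*)·174.2793)/1.13=162.8037; Δ=(186.2629−174.2793)/(157.3800−96.7500)=0.1977; B=V−Δ·S=137.3065
Node (1,1) S=209.8400: V=(p*·76.5193+(1−p*)·186.2629)/1.13=86.3133; Δ=(76.5193−186.2629)/(256.0048−157.3800)=-1.1127; B=V−Δ·S=319.8104
Node (0,0) S=172.0000: V=(p*·86.3133+(1−p*)·162.8037)/1.13=89.3455; Δ=(86.3133−162.8037)/(209.8400−129.0000)=-0.9462; B=V−Δ·S=252.0910
Check: Δ(0,0)·S0 + B(0,0) = 89.3455 = V0.

(0,0): Delta=-0.9462 Bond=252.0910
(1,0): Delta=0.1977 Bond=137.3065
(1,1): Delta=-1.1127 Bond=319.8104
(2,0): Delta=1.9060 Bond=-10.1289
(2,1): Delta=-0.0511 Bond=194.3029
(2,2): Delta=-1.2673 Bond=400.9580
(3,0): Delta=-1.9282 Bond=266.7754
(3,1): Delta=2.4643 Bond=-77.3400
(3,2): Delta=-0.4173 Bond=289.8812
(3,3): Delta=-1.3911 Bond=491.7355
V0=89.3455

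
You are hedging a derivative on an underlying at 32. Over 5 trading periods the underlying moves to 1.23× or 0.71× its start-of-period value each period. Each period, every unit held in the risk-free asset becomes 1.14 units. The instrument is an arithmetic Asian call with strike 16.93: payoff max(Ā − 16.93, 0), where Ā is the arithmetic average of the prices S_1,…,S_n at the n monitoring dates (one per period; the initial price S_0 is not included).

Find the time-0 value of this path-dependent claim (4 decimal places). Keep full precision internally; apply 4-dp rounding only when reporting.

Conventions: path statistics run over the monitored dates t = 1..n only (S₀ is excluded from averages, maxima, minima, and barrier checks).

price = 16.2584

No-arbitrage gives p* = (R−d)/(u−d) = 0.8269: enumerate every path, weight its payoff by its p*-probability, and discount by R^5.
Enumerate all 2^5 = 32 price paths (U = up ×1.23, D = down ×0.71); each path with k up-moves has probability p*^k·(1−p*)^(5−k).
DDDDD: Ā=12.8419, payoff=0.0000, prob=0.000155
UDDDD: Ā=22.2473, payoff=5.3173, prob=0.000742
DUDDD: Ā=18.9193, payoff=1.9893, prob=0.000742
UUDDD: Ā=32.7757, payoff=15.8457, prob=0.003545
DDUDD: Ā=16.5564, payoff=0.0000, prob=0.000742
UDUDD: Ā=28.6822, payoff=11.7522, prob=0.003545
DUUDD: Ā=25.3542, payoff=8.4242, prob=0.003545
UUUDD: Ā=43.9235, payoff=26.9935, prob=0.016938
DDDUD: Ā=14.8788, payoff=0.0000, prob=0.000742
UDDUD: Ā=25.7759, payoff=8.8459, prob=0.003545
DUDUD: Ā=22.4479, payoff=5.5179, prob=0.003545
UUDUD: Ā=38.8886, payoff=21.9586, prob=0.016938
DDUUD: Ā=20.0850, payoff=3.1550, prob=0.003545
UDUUD: Ā=34.7951, payoff=17.8651, prob=0.016938
DUUUD: Ā=31.4671, payoff=14.5371, prob=0.016938
UUUUD: Ā=54.5135, payoff=37.5835, prob=0.080928
DDDDU: Ā=13.6876, payoff=0.0000, prob=0.000742
UDDDU: Ā=23.7124, payoff=6.7824, prob=0.003545
DUDDU: Ā=20.3844, payoff=3.4544, prob=0.003545
UUDDU: Ā=35.3138, payoff=18.3838, prob=0.016938
DDUDU: Ā=18.0215, payoff=1.0915, prob=0.003545
UDUDU: Ā=31.2203, payoff=14.2903, prob=0.016938
DUUDU: Ā=27.8923, payoff=10.9623, prob=0.016938
UUUDU: Ā=48.3205, payoff=31.3905, prob=0.080928
DDDUU: Ā=16.3438, payoff=0.0000, prob=0.003545
UDDUU: Ā=28.3140, payoff=11.3840, prob=0.016938
DUDUU: Ā=24.9860, payoff=8.0560, prob=0.016938
UUDUU: Ā=43.2856, payoff=26.3556, prob=0.080928
DDUUU: Ā=22.6231, payoff=5.6931, prob=0.016938
UDUUU: Ā=39.1921, payoff=22.2621, prob=0.080928
DUUUU: Ā=35.8641, payoff=18.9341, prob=0.080928
UUUUU: Ā=62.1308, payoff=45.2008, prob=0.386657
Price = Σ prob·payoff / R^5 = 31.304238 / 1.925415 = 16.2584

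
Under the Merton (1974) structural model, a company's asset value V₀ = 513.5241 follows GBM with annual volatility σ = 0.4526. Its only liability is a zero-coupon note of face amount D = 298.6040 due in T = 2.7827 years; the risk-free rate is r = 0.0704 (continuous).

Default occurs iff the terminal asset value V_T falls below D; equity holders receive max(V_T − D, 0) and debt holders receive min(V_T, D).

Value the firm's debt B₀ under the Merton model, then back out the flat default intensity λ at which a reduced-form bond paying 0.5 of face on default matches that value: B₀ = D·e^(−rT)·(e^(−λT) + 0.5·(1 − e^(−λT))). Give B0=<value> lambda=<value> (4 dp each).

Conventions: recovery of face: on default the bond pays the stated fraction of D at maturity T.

Equity is a call on the firm's assets struck at D = 298.6040:
d₁ = [ln(V₀/D) + (r + σ²/2)T] / (σ√T)
   = [ln(513.5241/298.6040) + (0.0704 + 0.5·0.4526²)·2.7827] / (0.4526·√2.7827)
   = [0.542179 + 0.480916] / 0.755001 = 1.355089
d₂ = d₁ − σ√T = 1.355089 − 0.755001 = 0.600088
N(d₁) = 0.912305,  N(d₂) = 0.725776,  e^(−rT) = 0.822093
E₀ = V₀·N(d₁) − D·e^(−rT)·N(d₂)
   = 513.5241·0.912305 − 298.6040·0.822093·0.725776 = 290.327168
B₀ = V₀ − E₀ = 513.5241 − 290.327168 = 223.196932
e^(−λT) = (B₀·e^(rT)/D − 0.5)/(1 − 0.5) = (223.1969·1.216408/298.6040 − 0.5)/0.5 = 0.81845151
λ = −ln(0.81845151)/2.7827 = 0.071995

B0=223.1969 lambda=0.0720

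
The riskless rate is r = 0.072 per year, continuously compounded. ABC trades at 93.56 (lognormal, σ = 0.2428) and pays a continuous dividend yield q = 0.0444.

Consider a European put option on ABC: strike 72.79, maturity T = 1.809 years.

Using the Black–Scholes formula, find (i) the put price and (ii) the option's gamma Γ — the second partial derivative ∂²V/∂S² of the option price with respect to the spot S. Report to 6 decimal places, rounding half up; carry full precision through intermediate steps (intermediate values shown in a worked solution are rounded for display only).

σ√T = 0.2428·√1.809 = 0.326564
d₁ = (ln(S/K) + (r−q+σ²/2)T) / (σ√T) = (ln(93.56/72.79) + (0.072−0.0444+0.2428²/2)·1.809) / 0.326564 = (0.251024 + 0.103250) / 0.326564 = 1.084856
d₂ = d₁ − σ√T = 1.084856 − 0.326564 = 0.758292
e^{−rT} = 0.877878
e^{−qT} = 0.922821
N(−d₁) = 0.138993,  N(−d₂) = 0.224138
Put price V = K·e^{−rT}·N(−d₂) − S·e^{−qT}·N(−d₁) = 14.322577 − 12.000512 = 2.322065
φ(d₁) = (1/√(2π))·e^{−d₁²/2} = 0.221486
Γ = e^{−qT}·φ(d₁) / (S·σ·√T) = 0.006690

price = 2.322065
Γ = 0.006690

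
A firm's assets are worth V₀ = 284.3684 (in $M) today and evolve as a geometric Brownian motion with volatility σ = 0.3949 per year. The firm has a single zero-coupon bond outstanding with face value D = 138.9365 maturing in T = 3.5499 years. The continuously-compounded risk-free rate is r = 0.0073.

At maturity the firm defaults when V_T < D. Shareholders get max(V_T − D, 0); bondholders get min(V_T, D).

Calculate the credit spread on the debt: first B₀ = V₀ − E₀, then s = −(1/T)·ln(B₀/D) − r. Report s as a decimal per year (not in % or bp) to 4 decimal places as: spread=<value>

spread=0.0255

Apply the equity-as-call identities (strike 138.9365, horizon 3.5499 years):
d₁ = [ln(V₀/D) + (r + σ²/2)T] / (σ√T)
   = [ln(284.3684/138.9365) + (0.0073 + 0.5·0.3949²)·3.5499] / (0.3949·√3.5499)
   = [0.716254 + 0.302711] / 0.744038 = 1.369505
d₂ = d₁ − σ√T = 1.369505 − 0.744038 = 0.625467
N(d₁) = 0.914579,  N(d₂) = 0.734168,  e^(−rT) = 0.974419
E₀ = V₀·N(d₁) − D·e^(−rT)·N(d₂)
   = 284.3684·0.914579 − 138.9365·0.974419·0.734168 = 160.684126
B₀ = V₀ − E₀ = 284.3684 − 160.684126 = 123.684274
spread = −(1/T)·ln(B₀/D) − r = −(1/3.5499)·ln(123.684274/138.9365) − 0.0073 = 0.02545722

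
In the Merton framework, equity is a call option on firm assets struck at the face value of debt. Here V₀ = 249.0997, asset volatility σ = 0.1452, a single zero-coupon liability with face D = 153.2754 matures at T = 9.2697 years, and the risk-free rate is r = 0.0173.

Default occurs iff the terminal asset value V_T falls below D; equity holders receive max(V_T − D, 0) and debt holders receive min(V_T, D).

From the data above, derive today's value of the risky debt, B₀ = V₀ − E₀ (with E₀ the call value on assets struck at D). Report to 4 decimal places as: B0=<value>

B0=128.0583

With assets at 249.0997 and a single debt payment of 153.2754 at 9.2697 years:
d₁ = [ln(V₀/D) + (r + σ²/2)T] / (σ√T)
   = [ln(249.0997/153.2754) + (0.0173 + 0.5·0.1452²)·9.2697] / (0.1452·√9.2697)
   = [0.485617 + 0.258083] / 0.442079 = 1.682279
d₂ = d₁ − σ√T = 1.682279 − 0.442079 = 1.240200
N(d₁) = 0.953743,  N(d₂) = 0.892549,  e^(−rT) = 0.851832
E₀ = V₀·N(d₁) − D·e^(−rT)·N(d₂)
   = 249.0997·0.953743 − 153.2754·0.851832·0.892549 = 121.041374
B₀ = V₀ − E₀ = 249.0997 − 121.041374 = 128.058326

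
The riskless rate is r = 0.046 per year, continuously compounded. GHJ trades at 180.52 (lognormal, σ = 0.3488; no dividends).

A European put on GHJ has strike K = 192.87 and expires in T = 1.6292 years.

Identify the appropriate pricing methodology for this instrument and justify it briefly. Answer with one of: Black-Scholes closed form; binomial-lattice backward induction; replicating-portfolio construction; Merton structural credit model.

Key observation: a European-exercise option on GHJ struck at 192.87 — a GBM underlying with constant parameters — admits an analytic price: the data contain no early exercise, no discrete tree, no debt structure.

framework: Black-Scholes closed form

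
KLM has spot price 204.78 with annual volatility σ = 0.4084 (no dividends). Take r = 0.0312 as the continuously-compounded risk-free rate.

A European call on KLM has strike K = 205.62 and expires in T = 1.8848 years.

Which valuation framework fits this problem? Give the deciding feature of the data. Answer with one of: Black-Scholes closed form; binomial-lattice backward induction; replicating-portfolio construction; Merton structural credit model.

Key observation: a European claim on KLM (strike 205.62) — a lognormal (GBM) underlying with constant rate and volatility — has an exact closed-form value; no lattice or capital structure is involved.

framework: Black-Scholes closed form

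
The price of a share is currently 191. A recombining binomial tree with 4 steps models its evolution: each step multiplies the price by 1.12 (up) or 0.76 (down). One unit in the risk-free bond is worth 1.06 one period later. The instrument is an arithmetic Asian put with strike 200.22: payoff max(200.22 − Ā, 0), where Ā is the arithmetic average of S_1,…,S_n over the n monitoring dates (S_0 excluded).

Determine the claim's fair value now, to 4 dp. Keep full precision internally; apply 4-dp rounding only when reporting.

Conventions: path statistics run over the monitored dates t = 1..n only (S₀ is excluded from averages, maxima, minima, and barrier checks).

No-arbitrage gives p* = (R−d)/(u−d) = 0.8333: enumerate every path, weight its payoff by its p*-probability, and discount by R^4.
Enumerate all 2^4 = 16 price paths (U = up ×1.12, D = down ×0.76); each path with k up-moves has probability p*^k·(1−p*)^(4−k).
DDDD: Ā=100.7619, payoff=99.4581, prob=0.000772
UDDD: Ā=148.4913, payoff=51.7287, prob=0.003858
DUDD: Ā=131.3013, payoff=68.9187, prob=0.003858
UUDD: Ā=193.4966, payoff=6.7234, prob=0.019290
DDUD: Ā=118.2369, payoff=81.9831, prob=0.003858
UDUD: Ā=174.2438, payoff=25.9762, prob=0.019290
DUUD: Ā=157.0538, payoff=43.1662, prob=0.019290
UUUD: Ā=231.4477, payoff=0.0000, prob=0.096451
DDDU: Ā=108.3079, payoff=91.9121, prob=0.003858
UDDU: Ā=159.6117, payoff=40.6083, prob=0.019290
DUDU: Ā=142.4217, payoff=57.7983, prob=0.019290
UUDU: Ā=209.8846, payoff=0.0000, prob=0.096451
DDUU: Ā=129.3573, payoff=70.8627, prob=0.019290
UDUU: Ā=190.6318, payoff=9.5882, prob=0.096451
DUUU: Ā=173.4418, payoff=26.7782, prob=0.096451
UUUU: Ā=255.5985, payoff=0.0000, prob=0.482253
Price = Σ prob·payoff / R^4 = 9.449339 / 1.262477 = 7.4848

price = 7.4848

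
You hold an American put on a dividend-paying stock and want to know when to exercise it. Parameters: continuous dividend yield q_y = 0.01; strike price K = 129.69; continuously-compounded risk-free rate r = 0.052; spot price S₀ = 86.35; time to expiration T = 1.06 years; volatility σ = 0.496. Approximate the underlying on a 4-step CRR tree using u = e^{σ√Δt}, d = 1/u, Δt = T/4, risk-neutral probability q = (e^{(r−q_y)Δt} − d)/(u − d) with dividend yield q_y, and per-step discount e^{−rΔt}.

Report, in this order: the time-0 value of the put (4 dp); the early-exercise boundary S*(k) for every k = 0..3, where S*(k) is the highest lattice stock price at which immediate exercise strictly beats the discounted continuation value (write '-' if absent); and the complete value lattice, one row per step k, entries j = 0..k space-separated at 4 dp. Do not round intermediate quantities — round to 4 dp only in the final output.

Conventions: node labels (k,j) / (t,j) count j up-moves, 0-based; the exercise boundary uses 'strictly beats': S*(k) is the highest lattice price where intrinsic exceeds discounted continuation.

Δt=0.26500  u=1.29089  d=0.77466  q=0.45819  discount=0.98631
step 4 (expiry): payoffs max(K−S,0) = 98.5939 77.8716 43.3400 0.0000 0.0000
step 3: (k=3,j=0): S=40.1416, K−S=89.5484, hold=87.8797 ⇒ V=89.5484 exercise | (k=3,j=1): S=66.8919, K−S=62.7981, hold=61.2003 ⇒ V=62.7981 exercise | (k=3,j=2): S=111.4683, K−S=18.2217, hold=23.1606 ⇒ V=23.1606 continue | (k=3,j=3): S=185.7504, K−S=0.0000, hold=0.0000 ⇒ V=0.0000 continue  boundary S*=66.8919
step 2: (k=2,j=0): S=51.8184, K−S=77.8716, hold=76.2339 ⇒ V=77.8716 exercise | (k=2,j=1): S=86.3500, K−S=43.3400, hold=44.0257 ⇒ V=44.0257 continue | (k=2,j=2): S=143.8933, K−S=0.0000, hold=12.3769 ⇒ V=12.3769 continue  boundary S*=51.8184
step 1: (k=1,j=0): S=66.8919, K−S=62.7981, hold=61.5102 ⇒ V=62.7981 exercise | (k=1,j=1): S=111.4683, K−S=18.2217, hold=29.1204 ⇒ V=29.1204 continue  boundary S*=66.8919
step 0: (k=0,j=0): S=86.3500, K−S=43.3400, hold=46.7190 ⇒ V=46.7190 continue  boundary S*=-

price = 46.7190
boundary = - 66.8919 51.8184 66.8919
tree:
46.7190
62.7981 29.1204
77.8716 44.0257 12.3769
89.5484 62.7981 23.1606 0.0000
98.5939 77.8716 43.3400 0.0000 0.0000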